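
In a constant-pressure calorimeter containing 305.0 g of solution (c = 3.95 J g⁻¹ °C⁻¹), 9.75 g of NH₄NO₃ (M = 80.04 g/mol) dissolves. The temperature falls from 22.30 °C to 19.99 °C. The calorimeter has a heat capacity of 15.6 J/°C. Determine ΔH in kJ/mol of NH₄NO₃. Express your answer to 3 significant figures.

|ΔT| = |19.99 − 22.30| = 2.31 °C
|q_surr| = (305.0 × 3.95 + 15.6) × 2.31 = 1220.35 × 2.31 = 2819 J
n(NH₄NO₃) = 9.75 / 80.04 = 0.1218 mol
Temperature fell, so q_rxn = +|q_surr| = 2.819 kJ
ΔH = q_rxn / n = 23.14 kJ/mol

ΔH = 23.1 kJ/mol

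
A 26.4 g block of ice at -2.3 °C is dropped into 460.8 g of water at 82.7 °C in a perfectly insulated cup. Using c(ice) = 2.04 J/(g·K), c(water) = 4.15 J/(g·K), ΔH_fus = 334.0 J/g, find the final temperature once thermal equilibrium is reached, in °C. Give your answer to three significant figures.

T_f = 73.8 °C

Heat to bring ice to 0 °C and melt it: q₁ = 26.4×2.04×2.3 + 26.4×334.0 = 8941.5 J
Heat the water can supply cooling to 0 °C: 460.8×4.15×82.7 = 158149 J > q₁, so all ice melts.
Energy balance: 460.8×4.15×(82.7 − T) = 8941.5 + 26.4×4.15×(T − 0)
1912.32(82.7 − T) = 8941.5 + 109.56 T
158149 − 8941.5 = 2021.88 T
T = 149207.5 / 2021.88 = 73.80 °C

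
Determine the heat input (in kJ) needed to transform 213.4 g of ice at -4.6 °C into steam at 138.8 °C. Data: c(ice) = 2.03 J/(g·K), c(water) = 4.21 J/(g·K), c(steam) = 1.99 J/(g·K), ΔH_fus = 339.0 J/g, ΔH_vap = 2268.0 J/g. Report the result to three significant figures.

q = 665 kJ

q1 (heat ice -4.6→0.0 °C): 213.4 × 2.03 × 4.6 = 1993 J
q2 (melt at 0 °C): 213.4 × 339.0 = 72343 J
q3 (heat water 0.0→100.0 °C): 213.4 × 4.21 × 100.0 = 89841 J
q4 (vaporize at 100 °C): 213.4 × 2268.0 = 483991 J
q5 (heat steam 100.0→138.8 °C): 213.4 × 1.99 × 38.8 = 16477 J
Total: 1993 + 72343 + 89841 + 483991 + 16477 = 664645 J = 665 kJ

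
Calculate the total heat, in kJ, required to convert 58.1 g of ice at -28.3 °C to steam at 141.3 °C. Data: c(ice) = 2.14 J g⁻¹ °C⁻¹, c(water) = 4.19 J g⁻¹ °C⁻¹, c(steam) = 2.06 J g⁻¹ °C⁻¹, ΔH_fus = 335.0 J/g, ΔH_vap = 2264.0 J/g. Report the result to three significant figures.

q1 (heat ice -28.3→0.0 °C): 58.1 × 2.14 × 28.3 = 3519 J
q2 (melt at 0 °C): 58.1 × 335.0 = 19464 J
q3 (heat water 0.0→100.0 °C): 58.1 × 4.19 × 100.0 = 24344 J
q4 (vaporize at 100 °C): 58.1 × 2264.0 = 131538 J
q5 (heat steam 100.0→141.3 °C): 58.1 × 2.06 × 41.3 = 4943 J
Total: 3519 + 19464 + 24344 + 131538 + 4943 = 183808 J = 184 kJ

q = 184 kJ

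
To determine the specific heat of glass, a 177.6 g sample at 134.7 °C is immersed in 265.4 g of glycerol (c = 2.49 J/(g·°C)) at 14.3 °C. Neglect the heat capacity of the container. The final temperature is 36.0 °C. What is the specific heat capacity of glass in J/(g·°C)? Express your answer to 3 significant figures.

c = 0.818 J/(g·°C)

q_gained = (265.4 × 2.49) × (36.0 − 14.3) = 14340 J
q_lost = 177.6 × c × (134.7 − 36.0) = 17529.12 c
Set equal: c = 14340 / 17529.12 = 0.818 J/(g·°C)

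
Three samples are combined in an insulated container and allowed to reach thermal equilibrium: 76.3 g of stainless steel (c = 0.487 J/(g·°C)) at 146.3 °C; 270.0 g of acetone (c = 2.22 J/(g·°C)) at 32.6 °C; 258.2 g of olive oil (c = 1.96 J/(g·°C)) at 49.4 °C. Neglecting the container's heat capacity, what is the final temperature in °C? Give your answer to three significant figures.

T_f = 43.7 °C

Σ mᵢcᵢ(T − Tᵢ) = 0  ⇒  T = Σ mᵢcᵢTᵢ / Σ mᵢcᵢ
Σ mᵢcᵢ = 76.3×0.487 + 270.0×2.22 + 258.2×1.96 = 1142.6301
Σ mᵢcᵢTᵢ = 37.1581×146.3 + 599.4×32.6 + 506.072×49.4 = 49977
T = 49977 / 1142.6301 = 43.74 °C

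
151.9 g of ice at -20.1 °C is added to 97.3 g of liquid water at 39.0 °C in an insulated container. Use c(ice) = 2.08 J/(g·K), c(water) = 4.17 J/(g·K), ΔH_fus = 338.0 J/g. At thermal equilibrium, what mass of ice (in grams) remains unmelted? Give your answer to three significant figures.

m_ice remaining = 124 g

Heat to warm all ice to 0 °C: 151.9×2.08×20.1 = 6350.6 J
Heat released by water cooling to 0 °C: 97.3×4.17×39.0 = 15824 J
15824 J < 6350.6 + 151.9×338.0 = 57692.8 J, so not all ice melts; final T = 0 °C.
Heat left for melting: 15824 − 6350.6 = 9473.4 J
Mass melted = 9473.4 / 338.0 = 28.03 g
Ice remaining = 151.9 − 28.03 = 123.87 g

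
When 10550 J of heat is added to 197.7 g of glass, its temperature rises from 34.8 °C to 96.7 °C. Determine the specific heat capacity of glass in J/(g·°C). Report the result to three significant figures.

c = 0.862 J/(g·°C)

c = q / (m ΔT) = 10550 / (197.7 × 61.9)
c = 10550 / 12237.63 = 0.862 J/(g·°C)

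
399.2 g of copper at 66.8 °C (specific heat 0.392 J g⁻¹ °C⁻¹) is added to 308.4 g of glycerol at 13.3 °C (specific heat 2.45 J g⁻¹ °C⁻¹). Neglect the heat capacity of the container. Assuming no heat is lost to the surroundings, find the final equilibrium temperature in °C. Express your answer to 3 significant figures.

Heat lost by copper = heat gained by glycerol.
(399.2)(0.392)(66.8 − T) = (308.4)(2.45)(T − 13.3)
156.4864 (66.8 − T) = 755.58 (T − 13.3)
10453 − 156.4864 T = 755.58 T − 10049
20502 = 912.0664 T
T = 22.48 °C

T_f = 22.5 °C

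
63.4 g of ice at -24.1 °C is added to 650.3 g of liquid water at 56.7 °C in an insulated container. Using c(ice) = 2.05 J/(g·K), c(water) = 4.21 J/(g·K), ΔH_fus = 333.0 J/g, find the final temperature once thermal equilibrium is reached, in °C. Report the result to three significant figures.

T_f = 43.6 °C

Heat to bring ice to 0 °C and melt it: q₁ = 63.4×2.05×24.1 + 63.4×333.0 = 24244 J
Heat the water can supply cooling to 0 °C: 650.3×4.21×56.7 = 155231 J > q₁, so all ice melts.
Energy balance: 650.3×4.21×(56.7 − T) = 24244 + 63.4×4.21×(T − 0)
2737.763(56.7 − T) = 24244 + 266.914 T
155231 − 24244 = 3004.677 T
T = 130987 / 3004.677 = 43.59 °C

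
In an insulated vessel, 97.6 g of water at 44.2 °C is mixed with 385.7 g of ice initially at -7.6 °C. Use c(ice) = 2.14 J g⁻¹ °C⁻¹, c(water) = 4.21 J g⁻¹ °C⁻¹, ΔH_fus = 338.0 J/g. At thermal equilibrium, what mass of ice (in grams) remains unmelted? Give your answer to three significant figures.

m_ice remaining = 351 g

Heat to warm all ice to 0 °C: 385.7×2.14×7.6 = 6273.0 J
Heat released by water cooling to 0 °C: 97.6×4.21×44.2 = 18162 J
18162 J < 6273.0 + 385.7×338.0 = 136639.6 J, so not all ice melts; final T = 0 °C.
Heat left for melting: 18162 − 6273.0 = 11889.0 J
Mass melted = 11889.0 / 338.0 = 35.17 g
Ice remaining = 385.7 − 35.17 = 350.53 g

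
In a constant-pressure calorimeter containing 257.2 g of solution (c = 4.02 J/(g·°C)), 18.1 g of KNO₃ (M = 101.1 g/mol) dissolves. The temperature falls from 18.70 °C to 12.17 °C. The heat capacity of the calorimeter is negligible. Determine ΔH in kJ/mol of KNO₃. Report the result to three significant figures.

|ΔT| = |12.17 − 18.70| = 6.53 °C
|q_surr| = (257.2 × 4.02) × 6.53 = 1033.944 × 6.53 = 6752 J
n(KNO₃) = 18.1 / 101.1 = 0.1790 mol
Temperature fell, so q_rxn = +|q_surr| = 6.752 kJ
ΔH = q_rxn / n = 37.72 kJ/mol

ΔH = 37.7 kJ/mol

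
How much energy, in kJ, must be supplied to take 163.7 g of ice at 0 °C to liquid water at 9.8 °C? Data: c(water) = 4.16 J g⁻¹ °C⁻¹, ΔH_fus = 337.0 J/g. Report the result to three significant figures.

q1 (melt at 0 °C): 163.7 × 337.0 = 55167 J
q2 (heat water 0.0→9.8 °C): 163.7 × 4.16 × 9.8 = 6674 J
Total: 55167 + 6674 = 61841 J = 61.8 kJ

q = 61.8 kJ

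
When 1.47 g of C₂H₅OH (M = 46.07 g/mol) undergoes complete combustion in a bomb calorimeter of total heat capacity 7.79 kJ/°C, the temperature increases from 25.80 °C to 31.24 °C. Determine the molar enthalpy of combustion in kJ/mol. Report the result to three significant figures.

ΔT = 31.24 − 25.80 = 5.44 °C
q_cal = C_cal × ΔT = 7.79 × 5.44 = 42.3776 kJ
n = 1.47 / 46.07 = 0.03191 mol
q_rxn = −q_cal = -42.3776 kJ
ΔH = -42.3776 / 0.03191 = -1328 kJ/mol

ΔH = -1330 kJ/mol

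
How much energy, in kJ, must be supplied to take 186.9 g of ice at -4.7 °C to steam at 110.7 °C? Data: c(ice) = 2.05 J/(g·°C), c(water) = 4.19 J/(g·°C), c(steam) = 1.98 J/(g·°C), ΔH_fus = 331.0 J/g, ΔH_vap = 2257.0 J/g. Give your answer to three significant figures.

q1 (heat ice -4.7→0.0 °C): 186.9 × 2.05 × 4.7 = 1801 J
q2 (melt at 0 °C): 186.9 × 331.0 = 61864 J
q3 (heat water 0.0→100.0 °C): 186.9 × 4.19 × 100.0 = 78311 J
q4 (vaporize at 100 °C): 186.9 × 2257.0 = 421833 J
q5 (heat steam 100.0→110.7 °C): 186.9 × 1.98 × 10.7 = 3960 J
Total: 1801 + 61864 + 78311 + 421833 + 3960 = 567769 J = 568 kJ

q = 568 kJ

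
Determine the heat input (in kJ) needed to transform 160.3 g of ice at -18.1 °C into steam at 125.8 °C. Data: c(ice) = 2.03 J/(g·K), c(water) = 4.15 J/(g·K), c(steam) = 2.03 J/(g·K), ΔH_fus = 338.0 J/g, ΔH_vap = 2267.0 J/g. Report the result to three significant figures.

q = 498 kJ

q1 (heat ice -18.1→0.0 °C): 160.3 × 2.03 × 18.1 = 5890 J
q2 (melt at 0 °C): 160.3 × 338.0 = 54181 J
q3 (heat water 0.0→100.0 °C): 160.3 × 4.15 × 100.0 = 66525 J
q4 (vaporize at 100 °C): 160.3 × 2267.0 = 363400 J
q5 (heat steam 100.0→125.8 °C): 160.3 × 2.03 × 25.8 = 8396 J
Total: 5890 + 54181 + 66525 + 363400 + 8396 = 498392 J = 498 kJ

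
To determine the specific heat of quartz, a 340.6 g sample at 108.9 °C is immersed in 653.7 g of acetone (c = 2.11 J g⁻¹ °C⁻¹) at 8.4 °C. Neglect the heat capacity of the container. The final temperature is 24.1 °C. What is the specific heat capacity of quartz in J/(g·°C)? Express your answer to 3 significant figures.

q_gained = (653.7 × 2.11) × (24.1 − 8.4) = 21660 J
q_lost = 340.6 × c × (108.9 − 24.1) = 28882.88 c
Set equal: c = 21660 / 28882.88 = 0.750 J/(g·°C)

c = 0.750 J/(g·°C)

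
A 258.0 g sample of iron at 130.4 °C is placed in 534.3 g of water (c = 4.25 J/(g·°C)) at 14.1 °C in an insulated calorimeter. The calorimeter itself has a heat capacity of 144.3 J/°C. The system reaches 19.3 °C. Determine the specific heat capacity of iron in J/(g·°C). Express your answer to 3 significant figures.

q_gained = (534.3 × 4.25 + 144.3) × (19.3 − 14.1) = 12560 J
q_lost = 258.0 × c × (130.4 − 19.3) = 28663.8 c
Set equal: c = 12560 / 28663.8 = 0.438 J/(g·°C)

c = 0.438 J/(g·°C)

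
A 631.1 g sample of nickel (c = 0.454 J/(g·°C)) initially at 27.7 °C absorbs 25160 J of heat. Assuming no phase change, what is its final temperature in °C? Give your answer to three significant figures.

T_f = 116 °C

ΔT = q / (m c) = 25160 / (631.1 × 0.454) = 87.81 °C
T_f = 27.7 + 87.81 = 115.51 °C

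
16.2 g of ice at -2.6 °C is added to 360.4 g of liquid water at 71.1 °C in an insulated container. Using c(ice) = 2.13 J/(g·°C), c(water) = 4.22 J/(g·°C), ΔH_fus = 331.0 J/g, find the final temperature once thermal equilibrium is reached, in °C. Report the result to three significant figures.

Heat to bring ice to 0 °C and melt it: q₁ = 16.2×2.13×2.6 + 16.2×331.0 = 5451.9 J
Heat the water can supply cooling to 0 °C: 360.4×4.22×71.1 = 108135 J > q₁, so all ice melts.
Energy balance: 360.4×4.22×(71.1 − T) = 5451.9 + 16.2×4.22×(T − 0)
1520.888(71.1 − T) = 5451.9 + 68.364 T
108135 − 5451.9 = 1589.252 T
T = 102683.1 / 1589.252 = 64.61 °C

T_f = 64.6 °C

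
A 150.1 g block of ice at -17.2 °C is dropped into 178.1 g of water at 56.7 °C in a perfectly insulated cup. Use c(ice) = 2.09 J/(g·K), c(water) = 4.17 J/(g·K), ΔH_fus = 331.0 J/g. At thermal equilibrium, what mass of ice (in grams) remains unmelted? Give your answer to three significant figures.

Heat to warm all ice to 0 °C: 150.1×2.09×17.2 = 5395.8 J
Heat released by water cooling to 0 °C: 178.1×4.17×56.7 = 42110 J
42110 J < 5395.8 + 150.1×331.0 = 55078.9 J, so not all ice melts; final T = 0 °C.
Heat left for melting: 42110 − 5395.8 = 36714.2 J
Mass melted = 36714.2 / 331.0 = 110.9 g
Ice remaining = 150.1 − 110.9 = 39.2 g

m_ice remaining = 39.2 g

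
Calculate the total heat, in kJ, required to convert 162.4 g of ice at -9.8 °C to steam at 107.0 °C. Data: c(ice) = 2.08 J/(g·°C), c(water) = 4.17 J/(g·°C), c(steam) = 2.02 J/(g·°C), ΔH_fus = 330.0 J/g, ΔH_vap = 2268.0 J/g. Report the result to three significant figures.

q1 (heat ice -9.8→0.0 °C): 162.4 × 2.08 × 9.8 = 3310 J
q2 (melt at 0 °C): 162.4 × 330.0 = 53592 J
q3 (heat water 0.0→100.0 °C): 162.4 × 4.17 × 100.0 = 67721 J
q4 (vaporize at 100 °C): 162.4 × 2268.0 = 368323 J
q5 (heat steam 100.0→107.0 °C): 162.4 × 2.02 × 7.0 = 2296 J
Total: 3310 + 53592 + 67721 + 368323 + 2296 = 495242 J = 495 kJ

q = 495 kJ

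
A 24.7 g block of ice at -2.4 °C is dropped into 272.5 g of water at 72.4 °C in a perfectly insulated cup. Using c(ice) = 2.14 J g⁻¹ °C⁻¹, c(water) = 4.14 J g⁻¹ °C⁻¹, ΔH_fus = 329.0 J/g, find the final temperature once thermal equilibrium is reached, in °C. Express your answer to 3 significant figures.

Heat to bring ice to 0 °C and melt it: q₁ = 24.7×2.14×2.4 + 24.7×329.0 = 8253.2 J
Heat the water can supply cooling to 0 °C: 272.5×4.14×72.4 = 81678.1 J > q₁, so all ice melts.
Energy balance: 272.5×4.14×(72.4 − T) = 8253.2 + 24.7×4.14×(T − 0)
1128.15(72.4 − T) = 8253.2 + 102.258 T
81678.1 − 8253.2 = 1230.408 T
T = 73424.9 / 1230.408 = 59.68 °C

T_f = 59.7 °C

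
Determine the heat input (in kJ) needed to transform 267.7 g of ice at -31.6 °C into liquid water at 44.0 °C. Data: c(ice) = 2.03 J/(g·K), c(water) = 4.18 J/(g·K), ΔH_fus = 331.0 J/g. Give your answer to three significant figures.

q = 155 kJ

q1 (heat ice -31.6→0.0 °C): 267.7 × 2.03 × 31.6 = 17172 J
q2 (melt at 0 °C): 267.7 × 331.0 = 88609 J
q3 (heat water 0.0→44.0 °C): 267.7 × 4.18 × 44.0 = 49235 J
Total: 17172 + 88609 + 49235 = 155016 J = 155 kJ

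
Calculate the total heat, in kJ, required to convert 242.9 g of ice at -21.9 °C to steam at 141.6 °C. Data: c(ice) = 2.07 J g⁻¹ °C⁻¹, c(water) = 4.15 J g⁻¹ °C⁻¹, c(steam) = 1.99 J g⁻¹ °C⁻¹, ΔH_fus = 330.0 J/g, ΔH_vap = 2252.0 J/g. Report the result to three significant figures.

q = 759 kJ

q1 (heat ice -21.9→0.0 °C): 242.9 × 2.07 × 21.9 = 11011 J
q2 (melt at 0 °C): 242.9 × 330.0 = 80157 J
q3 (heat water 0.0→100.0 °C): 242.9 × 4.15 × 100.0 = 100804 J
q4 (vaporize at 100 °C): 242.9 × 2252.0 = 547011 J
q5 (heat steam 100.0→141.6 °C): 242.9 × 1.99 × 41.6 = 20108 J
Total: 11011 + 80157 + 100804 + 547011 + 20108 = 759091 J = 759 kJ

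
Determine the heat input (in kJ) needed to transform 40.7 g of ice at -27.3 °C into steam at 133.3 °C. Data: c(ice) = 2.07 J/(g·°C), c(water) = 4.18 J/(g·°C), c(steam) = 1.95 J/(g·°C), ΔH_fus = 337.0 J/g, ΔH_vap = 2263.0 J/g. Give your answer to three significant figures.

q1 (heat ice -27.3→0.0 °C): 40.7 × 2.07 × 27.3 = 2300 J
q2 (melt at 0 °C): 40.7 × 337.0 = 13716 J
q3 (heat water 0.0→100.0 °C): 40.7 × 4.18 × 100.0 = 17013 J
q4 (vaporize at 100 °C): 40.7 × 2263.0 = 92104 J
q5 (heat steam 100.0→133.3 °C): 40.7 × 1.95 × 33.3 = 2643 J
Total: 2300 + 13716 + 17013 + 92104 + 2643 = 127776 J = 128 kJ

q = 128 kJ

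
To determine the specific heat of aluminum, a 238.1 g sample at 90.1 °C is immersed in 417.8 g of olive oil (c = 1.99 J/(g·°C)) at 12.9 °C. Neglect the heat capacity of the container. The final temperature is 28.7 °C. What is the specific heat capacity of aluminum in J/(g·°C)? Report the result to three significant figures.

c = 0.899 J/(g·°C)

q_gained = (417.8 × 1.99) × (28.7 − 12.9) = 13140 J
q_lost = 238.1 × c × (90.1 − 28.7) = 14619.34 c
Set equal: c = 13140 / 14619.34 = 0.899 J/(g·°C)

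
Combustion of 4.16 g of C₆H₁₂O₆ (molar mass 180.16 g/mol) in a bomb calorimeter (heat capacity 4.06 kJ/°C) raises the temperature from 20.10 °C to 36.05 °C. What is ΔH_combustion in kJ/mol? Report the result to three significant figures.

ΔT = 36.05 − 20.10 = 15.95 °C
q_cal = C_cal × ΔT = 4.06 × 15.95 = 64.757 kJ
n = 4.16 / 180.16 = 0.02309 mol
q_rxn = −q_cal = -64.757 kJ
ΔH = -64.757 / 0.02309 = -2804.5 kJ/mol

ΔH = -2800 kJ/mol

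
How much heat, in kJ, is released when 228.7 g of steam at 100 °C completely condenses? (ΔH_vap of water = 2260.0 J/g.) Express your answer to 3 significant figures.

q = 517 kJ

q = m × ΔH_vap = 228.7 × 2260.0 = 516900 J = 517 kJ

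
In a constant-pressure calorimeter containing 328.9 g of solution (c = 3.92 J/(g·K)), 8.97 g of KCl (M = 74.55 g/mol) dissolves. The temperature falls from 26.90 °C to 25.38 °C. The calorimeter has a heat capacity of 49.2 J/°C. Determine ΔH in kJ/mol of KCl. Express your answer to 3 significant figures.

ΔH = 16.9 kJ/mol

|ΔT| = |25.38 − 26.90| = 1.52 °C
|q_surr| = (328.9 × 3.92 + 49.2) × 1.52 = 1338.488 × 1.52 = 2035 J
n(KCl) = 8.97 / 74.55 = 0.1203 mol
Temperature fell, so q_rxn = +|q_surr| = 2.035 kJ
ΔH = q_rxn / n = 16.92 kJ/mol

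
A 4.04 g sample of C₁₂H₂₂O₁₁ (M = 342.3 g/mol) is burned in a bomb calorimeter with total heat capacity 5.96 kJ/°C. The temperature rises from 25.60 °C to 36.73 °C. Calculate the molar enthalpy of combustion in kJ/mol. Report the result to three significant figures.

ΔH = -5620 kJ/mol

ΔT = 36.73 − 25.60 = 11.13 °C
q_cal = C_cal × ΔT = 5.96 × 11.13 = 66.3348 kJ
n = 4.04 / 342.3 = 0.01180 mol
q_rxn = −q_cal = -66.3348 kJ
ΔH = -66.3348 / 0.01180 = -5622 kJ/mol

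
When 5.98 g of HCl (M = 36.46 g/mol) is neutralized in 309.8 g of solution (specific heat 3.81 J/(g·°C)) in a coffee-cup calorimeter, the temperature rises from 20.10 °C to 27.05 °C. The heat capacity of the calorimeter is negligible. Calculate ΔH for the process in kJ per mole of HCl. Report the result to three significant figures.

ΔH = -50.0 kJ/mol

|ΔT| = |27.05 − 20.10| = 6.95 °C
|q_surr| = (309.8 × 3.81) × 6.95 = 1180.338 × 6.95 = 8203 J
n(HCl) = 5.98 / 36.46 = 0.1640 mol
Temperature rose, so q_rxn = −|q_surr| = -8.203 kJ
ΔH = q_rxn / n = -50.02 kJ/mol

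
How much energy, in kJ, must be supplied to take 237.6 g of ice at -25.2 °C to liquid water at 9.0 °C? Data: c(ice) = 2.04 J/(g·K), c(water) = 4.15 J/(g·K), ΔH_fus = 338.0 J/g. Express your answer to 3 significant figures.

q1 (heat ice -25.2→0.0 °C): 237.6 × 2.04 × 25.2 = 12215 J
q2 (melt at 0 °C): 237.6 × 338.0 = 80309 J
q3 (heat water 0.0→9.0 °C): 237.6 × 4.15 × 9.0 = 8874 J
Total: 12215 + 80309 + 8874 = 101398 J = 101 kJ

q = 101 kJ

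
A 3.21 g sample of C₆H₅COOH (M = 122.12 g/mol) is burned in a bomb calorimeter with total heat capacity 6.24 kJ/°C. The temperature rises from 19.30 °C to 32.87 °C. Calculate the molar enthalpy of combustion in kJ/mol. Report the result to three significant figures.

ΔH = -3220 kJ/mol

ΔT = 32.87 − 19.30 = 13.57 °C
q_cal = C_cal × ΔT = 6.24 × 13.57 = 84.6768 kJ
n = 3.21 / 122.12 = 0.02629 mol
q_rxn = −q_cal = -84.6768 kJ
ΔH = -84.6768 / 0.02629 = -3221 kJ/mol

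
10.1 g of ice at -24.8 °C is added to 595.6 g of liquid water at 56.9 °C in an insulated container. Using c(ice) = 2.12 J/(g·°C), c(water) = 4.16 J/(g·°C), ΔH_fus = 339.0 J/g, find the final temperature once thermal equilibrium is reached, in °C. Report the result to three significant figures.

Heat to bring ice to 0 °C and melt it: q₁ = 10.1×2.12×24.8 + 10.1×339.0 = 3954.9 J
Heat the water can supply cooling to 0 °C: 595.6×4.16×56.9 = 140981 J > q₁, so all ice melts.
Energy balance: 595.6×4.16×(56.9 − T) = 3954.9 + 10.1×4.16×(T − 0)
2477.696(56.9 − T) = 3954.9 + 42.016 T
140981 − 3954.9 = 2519.712 T
T = 137026.1 / 2519.712 = 54.38 °C

T_f = 54.4 °C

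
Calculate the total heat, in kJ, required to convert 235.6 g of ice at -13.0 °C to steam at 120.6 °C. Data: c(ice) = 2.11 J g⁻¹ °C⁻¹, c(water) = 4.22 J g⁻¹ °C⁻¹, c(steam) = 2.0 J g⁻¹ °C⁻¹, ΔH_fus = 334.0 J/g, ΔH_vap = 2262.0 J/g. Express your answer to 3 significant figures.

q1 (heat ice -13.0→0.0 °C): 235.6 × 2.11 × 13.0 = 6463 J
q2 (melt at 0 °C): 235.6 × 334.0 = 78690 J
q3 (heat water 0.0→100.0 °C): 235.6 × 4.22 × 100.0 = 99423 J
q4 (vaporize at 100 °C): 235.6 × 2262.0 = 532927 J
q5 (heat steam 100.0→120.6 °C): 235.6 × 2.0 × 20.6 = 9707 J
Total: 6463 + 78690 + 99423 + 532927 + 9707 = 727210 J = 727 kJ

q = 727 kJ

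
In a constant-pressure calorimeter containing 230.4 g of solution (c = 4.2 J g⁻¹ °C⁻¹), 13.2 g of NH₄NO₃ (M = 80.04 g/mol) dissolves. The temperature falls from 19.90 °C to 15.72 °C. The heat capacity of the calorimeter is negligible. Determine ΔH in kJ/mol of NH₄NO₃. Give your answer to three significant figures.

ΔH = 24.5 kJ/mol

|ΔT| = |15.72 − 19.90| = 4.18 °C
|q_surr| = (230.4 × 4.2) × 4.18 = 967.68 × 4.18 = 4045 J
n(NH₄NO₃) = 13.2 / 80.04 = 0.1649 mol
Temperature fell, so q_rxn = +|q_surr| = 4.045 kJ
ΔH = q_rxn / n = 24.53 kJ/mol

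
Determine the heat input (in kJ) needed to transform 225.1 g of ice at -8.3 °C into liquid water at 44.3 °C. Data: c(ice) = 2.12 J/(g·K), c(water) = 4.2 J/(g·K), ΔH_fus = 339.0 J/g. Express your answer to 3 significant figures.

q1 (heat ice -8.3→0.0 °C): 225.1 × 2.12 × 8.3 = 3961 J
q2 (melt at 0 °C): 225.1 × 339.0 = 76309 J
q3 (heat water 0.0→44.3 °C): 225.1 × 4.2 × 44.3 = 41882 J
Total: 3961 + 76309 + 41882 = 122152 J = 122 kJ

q = 122 kJ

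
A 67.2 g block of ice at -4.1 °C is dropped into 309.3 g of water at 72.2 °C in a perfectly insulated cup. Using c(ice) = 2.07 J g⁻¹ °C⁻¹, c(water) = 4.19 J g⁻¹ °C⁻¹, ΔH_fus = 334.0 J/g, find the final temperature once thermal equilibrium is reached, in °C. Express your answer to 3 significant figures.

T_f = 44.7 °C

Heat to bring ice to 0 °C and melt it: q₁ = 67.2×2.07×4.1 + 67.2×334.0 = 23015 J
Heat the water can supply cooling to 0 °C: 309.3×4.19×72.2 = 93568.8 J > q₁, so all ice melts.
Energy balance: 309.3×4.19×(72.2 − T) = 23015 + 67.2×4.19×(T − 0)
1295.967(72.2 − T) = 23015 + 281.568 T
93568.8 − 23015 = 1577.535 T
T = 70553.8 / 1577.535 = 44.72 °C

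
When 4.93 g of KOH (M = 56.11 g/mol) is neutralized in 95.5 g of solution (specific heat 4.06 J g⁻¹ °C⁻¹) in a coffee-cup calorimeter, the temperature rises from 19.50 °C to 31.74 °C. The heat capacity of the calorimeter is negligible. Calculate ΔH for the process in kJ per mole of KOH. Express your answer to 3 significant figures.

ΔH = -54.0 kJ/mol

|ΔT| = |31.74 − 19.50| = 12.24 °C
|q_surr| = (95.5 × 4.06) × 12.24 = 387.73 × 12.24 = 4746 J
n(KOH) = 4.93 / 56.11 = 0.08786 mol
Temperature rose, so q_rxn = −|q_surr| = -4.746 kJ
ΔH = q_rxn / n = -54.02 kJ/mol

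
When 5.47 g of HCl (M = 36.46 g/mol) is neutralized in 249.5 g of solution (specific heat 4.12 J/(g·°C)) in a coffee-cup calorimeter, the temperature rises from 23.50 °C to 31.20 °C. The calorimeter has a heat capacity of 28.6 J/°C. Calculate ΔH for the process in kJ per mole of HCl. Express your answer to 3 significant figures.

|ΔT| = |31.20 − 23.50| = 7.70 °C
|q_surr| = (249.5 × 4.12 + 28.6) × 7.70 = 1056.54 × 7.70 = 8135 J
n(HCl) = 5.47 / 36.46 = 0.1500 mol
Temperature rose, so q_rxn = −|q_surr| = -8.135 kJ
ΔH = q_rxn / n = -54.23 kJ/mol

ΔH = -54.2 kJ/mol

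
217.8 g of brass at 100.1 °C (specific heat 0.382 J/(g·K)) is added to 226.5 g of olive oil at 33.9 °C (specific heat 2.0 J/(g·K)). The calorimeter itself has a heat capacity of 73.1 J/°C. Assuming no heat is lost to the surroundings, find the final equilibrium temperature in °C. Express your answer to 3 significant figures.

Heat lost by brass = heat gained by olive oil + calorimeter.
(217.8)(0.382)(100.1 − T) = [(226.5)(2.0) + 73.1](T − 33.9)
83.1996 (100.1 − T) = 526.1 (T − 33.9)
8328.3 − 83.1996 T = 526.1 T − 17835
26163.3 = 609.2996 T
T = 42.94 °C

T_f = 42.9 °C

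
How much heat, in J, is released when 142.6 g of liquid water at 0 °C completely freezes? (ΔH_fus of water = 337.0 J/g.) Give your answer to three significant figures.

q = 48100 J

q = m × ΔH_fus = 142.6 × 337.0 = 48060 J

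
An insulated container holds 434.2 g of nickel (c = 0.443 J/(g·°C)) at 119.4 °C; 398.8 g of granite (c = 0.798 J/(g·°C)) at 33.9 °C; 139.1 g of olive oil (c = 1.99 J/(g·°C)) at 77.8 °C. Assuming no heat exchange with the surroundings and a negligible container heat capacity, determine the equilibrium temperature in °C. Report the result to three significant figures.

Σ mᵢcᵢ(T − Tᵢ) = 0  ⇒  T = Σ mᵢcᵢTᵢ / Σ mᵢcᵢ
Σ mᵢcᵢ = 434.2×0.443 + 398.8×0.798 + 139.1×1.99 = 787.4020
Σ mᵢcᵢTᵢ = 192.3506×119.4 + 318.2424×33.9 + 276.809×77.8 = 55291
T = 55291 / 787.4020 = 70.22 °C

T_f = 70.2 °C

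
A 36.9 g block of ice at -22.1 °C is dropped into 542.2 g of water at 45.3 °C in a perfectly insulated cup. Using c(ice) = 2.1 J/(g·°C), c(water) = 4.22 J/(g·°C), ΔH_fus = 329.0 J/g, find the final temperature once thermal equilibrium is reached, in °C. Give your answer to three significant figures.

T_f = 36.7 °C

Heat to bring ice to 0 °C and melt it: q₁ = 36.9×2.1×22.1 + 36.9×329.0 = 13853 J
Heat the water can supply cooling to 0 °C: 542.2×4.22×45.3 = 103650 J > q₁, so all ice melts.
Energy balance: 542.2×4.22×(45.3 − T) = 13853 + 36.9×4.22×(T − 0)
2288.084(45.3 − T) = 13853 + 155.718 T
103650 − 13853 = 2443.802 T
T = 89797 / 2443.802 = 36.74 °C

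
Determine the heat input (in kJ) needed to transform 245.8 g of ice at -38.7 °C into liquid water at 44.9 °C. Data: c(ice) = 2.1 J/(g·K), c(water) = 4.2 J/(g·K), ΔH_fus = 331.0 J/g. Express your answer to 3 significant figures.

q1 (heat ice -38.7→0.0 °C): 245.8 × 2.1 × 38.7 = 19976 J
q2 (melt at 0 °C): 245.8 × 331.0 = 81360 J
q3 (heat water 0.0→44.9 °C): 245.8 × 4.2 × 44.9 = 46353 J
Total: 19976 + 81360 + 46353 = 147689 J = 148 kJ

q = 148 kJ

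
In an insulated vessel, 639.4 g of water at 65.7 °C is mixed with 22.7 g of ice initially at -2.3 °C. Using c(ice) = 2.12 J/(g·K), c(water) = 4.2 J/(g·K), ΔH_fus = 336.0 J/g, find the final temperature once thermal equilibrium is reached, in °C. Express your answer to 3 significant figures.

Heat to bring ice to 0 °C and melt it: q₁ = 22.7×2.12×2.3 + 22.7×336.0 = 7737.9 J
Heat the water can supply cooling to 0 °C: 639.4×4.2×65.7 = 176436 J > q₁, so all ice melts.
Energy balance: 639.4×4.2×(65.7 − T) = 7737.9 + 22.7×4.2×(T − 0)
2685.48(65.7 − T) = 7737.9 + 95.34 T
176436 − 7737.9 = 2780.82 T
T = 168698.1 / 2780.82 = 60.66 °C

T_f = 60.7 °C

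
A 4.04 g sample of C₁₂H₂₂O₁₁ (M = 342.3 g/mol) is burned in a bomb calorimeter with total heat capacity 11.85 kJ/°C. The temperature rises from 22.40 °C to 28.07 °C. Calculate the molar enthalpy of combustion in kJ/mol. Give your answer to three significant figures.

ΔH = -5690 kJ/mol

ΔT = 28.07 − 22.40 = 5.67 °C
q_cal = C_cal × ΔT = 11.85 × 5.67 = 67.1895 kJ
n = 4.04 / 342.3 = 0.01180 mol
q_rxn = −q_cal = -67.1895 kJ
ΔH = -67.1895 / 0.01180 = -5694 kJ/mol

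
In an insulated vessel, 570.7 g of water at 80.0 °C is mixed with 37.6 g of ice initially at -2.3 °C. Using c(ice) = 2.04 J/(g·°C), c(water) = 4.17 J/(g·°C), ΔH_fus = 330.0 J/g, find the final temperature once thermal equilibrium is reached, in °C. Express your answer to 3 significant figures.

Heat to bring ice to 0 °C and melt it: q₁ = 37.6×2.04×2.3 + 37.6×330.0 = 12584 J
Heat the water can supply cooling to 0 °C: 570.7×4.17×80.0 = 190386 J > q₁, so all ice melts.
Energy balance: 570.7×4.17×(80.0 − T) = 12584 + 37.6×4.17×(T − 0)
2379.819(80.0 − T) = 12584 + 156.792 T
190386 − 12584 = 2536.611 T
T = 177802 / 2536.611 = 70.09 °C

T_f = 70.1 °C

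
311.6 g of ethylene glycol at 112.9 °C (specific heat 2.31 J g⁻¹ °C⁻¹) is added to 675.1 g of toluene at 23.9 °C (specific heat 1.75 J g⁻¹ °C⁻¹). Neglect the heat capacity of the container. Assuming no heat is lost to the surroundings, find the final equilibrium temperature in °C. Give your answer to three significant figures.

T_f = 57.6 °C

Heat lost by ethylene glycol = heat gained by toluene.
(311.6)(2.31)(112.9 − T) = (675.1)(1.75)(T − 23.9)
719.796 (112.9 − T) = 1181.425 (T − 23.9)
81265 − 719.796 T = 1181.425 T − 28236
109501 = 1901.221 T
T = 57.60 °C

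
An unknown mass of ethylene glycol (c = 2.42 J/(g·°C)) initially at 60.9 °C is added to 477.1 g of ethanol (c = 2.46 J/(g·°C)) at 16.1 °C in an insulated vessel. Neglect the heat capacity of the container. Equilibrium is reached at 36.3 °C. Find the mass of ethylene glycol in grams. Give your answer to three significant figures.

m = 398 g

q_gained = (477.1 × 2.46) × (36.3 − 16.1) = 23710 J
q_lost = m × 2.42 × (60.9 − 36.3) = 59.532 m
m = 23710 / 59.532 = 398 g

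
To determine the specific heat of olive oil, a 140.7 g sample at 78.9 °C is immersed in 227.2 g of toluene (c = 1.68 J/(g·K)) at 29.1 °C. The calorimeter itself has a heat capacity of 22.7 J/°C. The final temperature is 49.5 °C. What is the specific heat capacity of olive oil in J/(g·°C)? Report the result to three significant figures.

q_gained = (227.2 × 1.68 + 22.7) × (49.5 − 29.1) = 8250 J
q_lost = 140.7 × c × (78.9 − 49.5) = 4136.58 c
Set equal: c = 8250 / 4136.58 = 1.99 J/(g·°C)

c = 1.99 J/(g·°C)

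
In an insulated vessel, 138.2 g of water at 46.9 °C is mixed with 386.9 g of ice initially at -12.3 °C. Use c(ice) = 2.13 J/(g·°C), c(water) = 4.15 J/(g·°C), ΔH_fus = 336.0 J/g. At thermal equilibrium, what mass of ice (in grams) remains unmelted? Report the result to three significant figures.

Heat to warm all ice to 0 °C: 386.9×2.13×12.3 = 10136 J
Heat released by water cooling to 0 °C: 138.2×4.15×46.9 = 26899 J
26899 J < 10136 + 386.9×336.0 = 140134.4 J, so not all ice melts; final T = 0 °C.
Heat left for melting: 26899 − 10136 = 16763 J
Mass melted = 16763 / 336.0 = 49.89 g
Ice remaining = 386.9 − 49.89 = 337.01 g

m_ice remaining = 337 g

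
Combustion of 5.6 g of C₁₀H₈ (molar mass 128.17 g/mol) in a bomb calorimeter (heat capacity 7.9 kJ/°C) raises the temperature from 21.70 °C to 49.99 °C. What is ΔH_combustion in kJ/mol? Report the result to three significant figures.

ΔH = -5120 kJ/mol

ΔT = 49.99 − 21.70 = 28.29 °C
q_cal = C_cal × ΔT = 7.9 × 28.29 = 223.491 kJ
n = 5.6 / 128.17 = 0.04369 mol
q_rxn = −q_cal = -223.491 kJ
ΔH = -223.491 / 0.04369 = -5115 kJ/mol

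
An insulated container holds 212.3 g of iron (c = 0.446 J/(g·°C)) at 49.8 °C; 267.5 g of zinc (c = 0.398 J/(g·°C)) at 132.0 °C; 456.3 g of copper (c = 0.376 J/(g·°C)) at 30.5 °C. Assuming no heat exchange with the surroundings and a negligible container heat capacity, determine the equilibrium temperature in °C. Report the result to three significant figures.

T_f = 64.4 °C

Σ mᵢcᵢ(T − Tᵢ) = 0  ⇒  T = Σ mᵢcᵢTᵢ / Σ mᵢcᵢ
Σ mᵢcᵢ = 212.3×0.446 + 267.5×0.398 + 456.3×0.376 = 372.7196
Σ mᵢcᵢTᵢ = 94.6858×49.8 + 106.465×132.0 + 171.5688×30.5 = 24002
T = 24002 / 372.7196 = 64.40 °C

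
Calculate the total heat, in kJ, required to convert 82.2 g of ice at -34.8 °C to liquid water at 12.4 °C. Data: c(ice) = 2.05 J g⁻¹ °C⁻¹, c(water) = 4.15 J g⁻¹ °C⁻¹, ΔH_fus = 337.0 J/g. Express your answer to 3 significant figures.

q1 (heat ice -34.8→0.0 °C): 82.2 × 2.05 × 34.8 = 5864 J
q2 (melt at 0 °C): 82.2 × 337.0 = 27701 J
q3 (heat water 0.0→12.4 °C): 82.2 × 4.15 × 12.4 = 4230 J
Total: 5864 + 27701 + 4230 = 37795 J = 37.8 kJ

q = 37.8 kJ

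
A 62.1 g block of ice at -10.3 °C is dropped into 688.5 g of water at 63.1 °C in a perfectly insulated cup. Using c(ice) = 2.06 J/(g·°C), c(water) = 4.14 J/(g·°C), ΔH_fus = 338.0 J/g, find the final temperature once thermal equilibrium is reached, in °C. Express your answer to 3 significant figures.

Heat to bring ice to 0 °C and melt it: q₁ = 62.1×2.06×10.3 + 62.1×338.0 = 22307 J
Heat the water can supply cooling to 0 °C: 688.5×4.14×63.1 = 179860 J > q₁, so all ice melts.
Energy balance: 688.5×4.14×(63.1 − T) = 22307 + 62.1×4.14×(T − 0)
2850.39(63.1 − T) = 22307 + 257.094 T
179860 − 22307 = 3107.484 T
T = 157553 / 3107.484 = 50.70 °C

T_f = 50.7 °C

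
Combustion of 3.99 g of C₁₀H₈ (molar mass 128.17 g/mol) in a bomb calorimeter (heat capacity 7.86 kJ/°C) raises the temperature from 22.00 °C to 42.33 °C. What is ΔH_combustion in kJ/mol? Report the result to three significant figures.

ΔH = -5130 kJ/mol

ΔT = 42.33 − 22.00 = 20.33 °C
q_cal = C_cal × ΔT = 7.86 × 20.33 = 159.7938 kJ
n = 3.99 / 128.17 = 0.03113 mol
q_rxn = −q_cal = -159.7938 kJ
ΔH = -159.7938 / 0.03113 = -5133 kJ/mol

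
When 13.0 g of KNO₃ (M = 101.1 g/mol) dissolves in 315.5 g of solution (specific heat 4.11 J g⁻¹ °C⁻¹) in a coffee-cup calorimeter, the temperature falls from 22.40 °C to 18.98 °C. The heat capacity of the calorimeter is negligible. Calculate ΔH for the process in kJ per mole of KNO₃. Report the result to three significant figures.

|ΔT| = |18.98 − 22.40| = 3.42 °C
|q_surr| = (315.5 × 4.11) × 3.42 = 1296.705 × 3.42 = 4435 J
n(KNO₃) = 13.0 / 101.1 = 0.1286 mol
Temperature fell, so q_rxn = +|q_surr| = 4.435 kJ
ΔH = q_rxn / n = 34.49 kJ/mol

ΔH = 34.5 kJ/mol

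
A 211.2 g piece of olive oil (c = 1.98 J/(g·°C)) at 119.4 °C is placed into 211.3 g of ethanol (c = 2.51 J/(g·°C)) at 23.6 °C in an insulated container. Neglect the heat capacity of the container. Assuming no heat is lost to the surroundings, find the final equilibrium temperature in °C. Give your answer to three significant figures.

T_f = 65.8 °C

Heat lost by olive oil = heat gained by ethanol.
(211.2)(1.98)(119.4 − T) = (211.3)(2.51)(T − 23.6)
418.176 (119.4 − T) = 530.363 (T − 23.6)
49930 − 418.176 T = 530.363 T − 12517
62447 = 948.539 T
T = 65.83 °C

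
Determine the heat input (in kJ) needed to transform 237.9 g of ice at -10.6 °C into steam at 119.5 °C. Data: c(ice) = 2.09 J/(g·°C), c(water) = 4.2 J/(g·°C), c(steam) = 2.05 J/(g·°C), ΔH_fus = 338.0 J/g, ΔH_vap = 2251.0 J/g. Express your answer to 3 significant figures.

q1 (heat ice -10.6→0.0 °C): 237.9 × 2.09 × 10.6 = 5270 J
q2 (melt at 0 °C): 237.9 × 338.0 = 80410 J
q3 (heat water 0.0→100.0 °C): 237.9 × 4.2 × 100.0 = 99918 J
q4 (vaporize at 100 °C): 237.9 × 2251.0 = 535513 J
q5 (heat steam 100.0→119.5 °C): 237.9 × 2.05 × 19.5 = 9510 J
Total: 5270 + 80410 + 99918 + 535513 + 9510 = 730621 J = 731 kJ

q = 731 kJ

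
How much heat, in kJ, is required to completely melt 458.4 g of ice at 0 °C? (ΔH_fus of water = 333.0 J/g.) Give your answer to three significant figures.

q = m × ΔH_fus = 458.4 × 333.0 = 152600 J = 153 kJ

q = 153 kJ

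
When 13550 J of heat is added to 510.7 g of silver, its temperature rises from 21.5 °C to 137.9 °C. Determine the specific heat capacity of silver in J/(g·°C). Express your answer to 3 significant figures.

c = q / (m ΔT) = 13550 / (510.7 × 116.4)
c = 13550 / 59445.48 = 0.228 J/(g·°C)

c = 0.228 J/(g·°C)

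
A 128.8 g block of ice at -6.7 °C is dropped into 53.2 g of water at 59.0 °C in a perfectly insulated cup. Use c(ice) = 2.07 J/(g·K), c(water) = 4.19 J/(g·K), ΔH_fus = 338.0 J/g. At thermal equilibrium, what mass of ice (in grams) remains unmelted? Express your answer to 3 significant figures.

m_ice remaining = 95.2 g

Heat to warm all ice to 0 °C: 128.8×2.07×6.7 = 1786.3 J
Heat released by water cooling to 0 °C: 53.2×4.19×59.0 = 13152 J
13152 J < 1786.3 + 128.8×338.0 = 45320.7 J, so not all ice melts; final T = 0 °C.
Heat left for melting: 13152 − 1786.3 = 11365.7 J
Mass melted = 11365.7 / 338.0 = 33.63 g
Ice remaining = 128.8 − 33.63 = 95.17 g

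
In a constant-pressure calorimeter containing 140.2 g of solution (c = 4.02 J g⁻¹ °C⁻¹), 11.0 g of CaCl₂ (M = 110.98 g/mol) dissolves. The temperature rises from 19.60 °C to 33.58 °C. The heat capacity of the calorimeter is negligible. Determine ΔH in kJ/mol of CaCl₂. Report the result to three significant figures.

|ΔT| = |33.58 − 19.60| = 13.98 °C
|q_surr| = (140.2 × 4.02) × 13.98 = 563.604 × 13.98 = 7879 J
n(CaCl₂) = 11.0 / 110.98 = 0.09912 mol
Temperature rose, so q_rxn = −|q_surr| = -7.879 kJ
ΔH = q_rxn / n = -79.49 kJ/mol

ΔH = -79.5 kJ/mol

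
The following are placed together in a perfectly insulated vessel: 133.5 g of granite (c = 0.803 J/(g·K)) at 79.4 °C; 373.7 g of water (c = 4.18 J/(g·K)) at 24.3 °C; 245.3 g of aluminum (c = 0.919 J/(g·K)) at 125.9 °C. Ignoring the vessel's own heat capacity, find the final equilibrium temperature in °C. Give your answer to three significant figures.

T_f = 39.5 °C

Σ mᵢcᵢ(T − Tᵢ) = 0  ⇒  T = Σ mᵢcᵢTᵢ / Σ mᵢcᵢ
Σ mᵢcᵢ = 133.5×0.803 + 373.7×4.18 + 245.3×0.919 = 1894.6972
Σ mᵢcᵢTᵢ = 107.2005×79.4 + 1562.066×24.3 + 225.4307×125.9 = 74852
T = 74852 / 1894.6972 = 39.51 °C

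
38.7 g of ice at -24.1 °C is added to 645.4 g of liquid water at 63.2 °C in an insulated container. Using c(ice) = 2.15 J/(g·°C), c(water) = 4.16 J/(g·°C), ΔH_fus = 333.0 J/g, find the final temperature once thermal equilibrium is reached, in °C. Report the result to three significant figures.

T_f = 54.4 °C

Heat to bring ice to 0 °C and melt it: q₁ = 38.7×2.15×24.1 + 38.7×333.0 = 14892 J
Heat the water can supply cooling to 0 °C: 645.4×4.16×63.2 = 169683 J > q₁, so all ice melts.
Energy balance: 645.4×4.16×(63.2 − T) = 14892 + 38.7×4.16×(T − 0)
2684.864(63.2 − T) = 14892 + 160.992 T
169683 − 14892 = 2845.856 T
T = 154791 / 2845.856 = 54.39 °C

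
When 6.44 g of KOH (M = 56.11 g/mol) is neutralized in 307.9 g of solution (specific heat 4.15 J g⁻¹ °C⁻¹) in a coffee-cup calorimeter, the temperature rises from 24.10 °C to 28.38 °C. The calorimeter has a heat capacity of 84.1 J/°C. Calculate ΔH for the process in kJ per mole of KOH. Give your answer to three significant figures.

ΔH = -50.8 kJ/mol

|ΔT| = |28.38 − 24.10| = 4.28 °C
|q_surr| = (307.9 × 4.15 + 84.1) × 4.28 = 1361.885 × 4.28 = 5829 J
n(KOH) = 6.44 / 56.11 = 0.1148 mol
Temperature rose, so q_rxn = −|q_surr| = -5.829 kJ
ΔH = q_rxn / n = -50.78 kJ/mol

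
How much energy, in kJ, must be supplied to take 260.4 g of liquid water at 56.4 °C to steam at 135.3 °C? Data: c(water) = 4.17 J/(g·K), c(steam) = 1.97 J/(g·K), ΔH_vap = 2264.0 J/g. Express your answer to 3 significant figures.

q = 655 kJ

q1 (heat water 56.4→100.0 °C): 260.4 × 4.17 × 43.6 = 47344 J
q2 (vaporize at 100 °C): 260.4 × 2264.0 = 589546 J
q3 (heat steam 100.0→135.3 °C): 260.4 × 1.97 × 35.3 = 18108 J
Total: 47344 + 589546 + 18108 = 654998 J = 655 kJ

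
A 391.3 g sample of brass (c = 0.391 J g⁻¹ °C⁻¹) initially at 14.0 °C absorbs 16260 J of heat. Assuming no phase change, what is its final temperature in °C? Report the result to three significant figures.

T_f = 120 °C

ΔT = q / (m c) = 16260 / (391.3 × 0.391) = 106.3 °C
T_f = 14.0 + 106.3 = 120.3 °C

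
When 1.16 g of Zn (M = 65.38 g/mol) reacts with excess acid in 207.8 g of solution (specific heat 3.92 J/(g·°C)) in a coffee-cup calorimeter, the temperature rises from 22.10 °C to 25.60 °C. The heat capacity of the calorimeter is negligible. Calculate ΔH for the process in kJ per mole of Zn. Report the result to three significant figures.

ΔH = -161 kJ/mol

|ΔT| = |25.60 − 22.10| = 3.50 °C
|q_surr| = (207.8 × 3.92) × 3.50 = 814.576 × 3.50 = 2851 J
n(Zn) = 1.16 / 65.38 = 0.01774 mol
Temperature rose, so q_rxn = −|q_surr| = -2.851 kJ
ΔH = q_rxn / n = -160.7 kJ/mol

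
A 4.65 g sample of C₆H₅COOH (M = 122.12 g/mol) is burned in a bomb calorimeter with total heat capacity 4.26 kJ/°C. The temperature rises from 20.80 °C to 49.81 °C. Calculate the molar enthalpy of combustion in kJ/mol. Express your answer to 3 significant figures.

ΔH = -3250 kJ/mol

ΔT = 49.81 − 20.80 = 29.01 °C
q_cal = C_cal × ΔT = 4.26 × 29.01 = 123.5826 kJ
n = 4.65 / 122.12 = 0.03808 mol
q_rxn = −q_cal = -123.5826 kJ
ΔH = -123.5826 / 0.03808 = -3245 kJ/mol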